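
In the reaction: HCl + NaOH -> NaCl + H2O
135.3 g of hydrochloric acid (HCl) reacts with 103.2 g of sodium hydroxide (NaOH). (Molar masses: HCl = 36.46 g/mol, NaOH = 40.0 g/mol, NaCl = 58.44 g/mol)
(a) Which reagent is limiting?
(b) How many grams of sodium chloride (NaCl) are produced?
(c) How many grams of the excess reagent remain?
(a) NaOH, (b) 150.8 g, (c) 41.23 g

Moles of HCl = 135.3 g ÷ 36.46 g/mol = 3.71092 mol
Moles of NaOH = 103.2 g ÷ 40.0 g/mol = 2.58 mol
Moles ÷ coefficient: HCl: 3.71092/1 = 3.711, NaOH: 2.58/1 = 2.58
(a) NaOH has the smaller value, so NaOH is the limiting reagent.
(b) Moles of NaCl = 2.58 mol NaOH × (1/1) = 2.58 mol; mass = 2.58 mol × 58.44 g/mol = 150.8 g
(c) HCl consumed = 2.58 × (1/1) = 2.58 mol; remaining = 3.71092 − 2.58 = 1.13092 mol; mass = 1.13092 mol × 36.46 g/mol = 41.23 g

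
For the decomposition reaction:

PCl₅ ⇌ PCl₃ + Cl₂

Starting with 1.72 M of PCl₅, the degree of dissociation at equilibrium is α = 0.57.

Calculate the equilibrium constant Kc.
K_c = 1.2996

x = α·[A]₀ = 0.57 × 1.72 = 0.9804 M dissociated.
At eq: [PCl₅] = 1.72 − 0.9804 = 0.7396 M; [PCl₃] = [Cl₂] = x = 0.9804 M.
Kc = [PCl₃][Cl₂]/[PCl₅] = (0.9804)²/0.7396 = 1.3.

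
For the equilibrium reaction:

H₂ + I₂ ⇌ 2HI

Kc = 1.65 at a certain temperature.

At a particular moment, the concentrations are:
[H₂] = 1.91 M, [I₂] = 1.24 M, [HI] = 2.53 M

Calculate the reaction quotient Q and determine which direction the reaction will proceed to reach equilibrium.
Q = 2.703, Q > K, reaction proceeds reverse (toward reactants)

Q = ([HI]^2) / ([H₂] × [I₂])
  = ((2.53)^2) / ((1.91)·(1.24)) = 6.4009/2.3684 = 2.703
Since Q = 2.703 > Kc = 1.65, the reaction proceeds reverse (toward reactants) to reach equilibrium.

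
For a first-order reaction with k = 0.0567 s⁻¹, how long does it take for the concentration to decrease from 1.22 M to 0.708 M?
9.60 s

From ln[A] = ln[A]₀ - k·t: t = ln([A]₀/[A])/k = ln(1.22/0.708)/0.0567 = ln(1.7232)/0.0567 = 0.5442/0.0567 = 9.60 s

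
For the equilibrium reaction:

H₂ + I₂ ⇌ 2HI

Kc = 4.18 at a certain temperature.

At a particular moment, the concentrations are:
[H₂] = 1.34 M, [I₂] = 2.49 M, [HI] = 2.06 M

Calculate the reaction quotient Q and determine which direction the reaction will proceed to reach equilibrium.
Q = 1.272, Q < K, reaction proceeds forward (toward products)

Q = ([HI]^2) / ([H₂] × [I₂])
  = ((2.06)^2) / ((1.34)·(2.49)) = 4.2436/3.3366 = 1.272
Since Q = 1.272 < Kc = 4.18, the reaction proceeds forward (toward products) to reach equilibrium.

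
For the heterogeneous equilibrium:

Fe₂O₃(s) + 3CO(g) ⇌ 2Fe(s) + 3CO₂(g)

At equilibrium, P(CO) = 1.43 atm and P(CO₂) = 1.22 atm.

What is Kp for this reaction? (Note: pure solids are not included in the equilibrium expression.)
K_p = 0.621

Solids (Fe₂O₃, Fe) are excluded.
Kp = P(CO₂)³/P(CO)³ = (1.22)³/(1.43)³ = 1.816/2.924 = 0.621.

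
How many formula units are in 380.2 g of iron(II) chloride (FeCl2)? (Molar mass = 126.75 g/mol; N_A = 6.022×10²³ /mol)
Moles = 380.2 g ÷ 126.75 g/mol = 2.99961 mol
Formula units = 2.99961 mol × 6.022×10²³ /mol = 1.806e+24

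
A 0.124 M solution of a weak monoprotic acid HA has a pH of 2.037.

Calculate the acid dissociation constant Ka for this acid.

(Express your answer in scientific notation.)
K_a = 7.35e-04

[H⁺] = 10^(−pH) = 10^(−2.037) = 9.183e-03 M. For HA ⇌ H⁺ + A⁻, Ka = x²/(C − x) = (9.183e-03)²/(0.124 − 9.183e-03) = 7.35e-04.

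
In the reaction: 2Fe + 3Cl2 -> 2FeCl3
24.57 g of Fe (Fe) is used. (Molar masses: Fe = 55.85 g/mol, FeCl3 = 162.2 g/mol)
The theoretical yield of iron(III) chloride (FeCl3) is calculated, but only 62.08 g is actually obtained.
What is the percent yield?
Moles of Fe = 24.57 g ÷ 55.85 g/mol = 0.439928 mol
Mole ratio: 2 mol FeCl3 / 2 mol Fe
Moles of FeCl3 = 0.439928 × (2/2) = 0.439928 mol
Theoretical yield = 0.439928 mol × 162.2 g/mol = 71.356 g
Actual yield = 62.08 g
Percent yield = (62.08 / 71.356) × 100% = 87.0%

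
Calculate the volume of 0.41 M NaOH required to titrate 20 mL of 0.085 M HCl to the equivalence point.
V_{base} = 4.1 mL

At equivalence: moles acid = moles base.
moles HCl = 0.085 M × 0.02 L = 0.0017 mol
V_NaOH = 0.0017 mol ÷ 0.41 M = 0.004146 L = 4.1 mL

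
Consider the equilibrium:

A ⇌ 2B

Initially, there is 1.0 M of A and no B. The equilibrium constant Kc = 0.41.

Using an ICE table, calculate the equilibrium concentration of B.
[B] = 0.546 M

ICE: [A] = 1.0 − x, [B] = 2x.
Kc = (2x)²/(1.0 − x) = 0.41 ⇒ 4x² + 0.41x − 0.41 = 0.
x = (−0.41 + √(0.41² + 4·4·0.41))/(2·4) = (−0.41 + √6.7281)/8 = 0.27298.
[B] = 2x = 0.546 M.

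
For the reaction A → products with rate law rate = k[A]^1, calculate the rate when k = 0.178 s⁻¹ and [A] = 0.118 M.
0.021 M/s

rate = k·[A]^1 = 0.178·(0.118)^1 = 0.178·0.118 = 0.021 M/s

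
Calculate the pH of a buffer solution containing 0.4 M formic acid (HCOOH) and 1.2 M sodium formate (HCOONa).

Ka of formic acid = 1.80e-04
pH = 4.22

pKa = -log(1.80e-04) = 3.74. pH = pKa + log([A⁻]/[HA]) = 3.74 + log(1.2/0.4)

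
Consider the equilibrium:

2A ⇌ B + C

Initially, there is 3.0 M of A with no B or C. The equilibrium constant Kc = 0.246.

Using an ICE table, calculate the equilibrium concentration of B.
[B] = 0.747 M

ICE: [A] = 3.0 − 2x, [B] = [C] = x.
Kc = x²/(3.0 − 2x)² = 0.246 ⇒ √Kc = x/(3.0 − 2x).
x = √0.246·3.0/(1 + 2√0.246) = 0.49598·3.0/1.992 = 0.74698.
[B] = x = 0.747 M.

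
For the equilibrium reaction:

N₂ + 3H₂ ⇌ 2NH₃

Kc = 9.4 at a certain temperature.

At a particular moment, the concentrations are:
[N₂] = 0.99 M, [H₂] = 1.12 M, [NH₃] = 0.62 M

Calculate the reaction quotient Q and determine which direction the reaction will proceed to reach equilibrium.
Q = 0.276, Q < K, reaction proceeds forward (toward products)

Q = ([NH₃]^2) / ([N₂] × [H₂]^3)
  = ((0.62)^2) / ((0.99)·(1.12)^3) = 0.3844/1.3909 = 0.2764
Since Q = 0.2764 < Kc = 9.4, the reaction proceeds forward (toward products) to reach equilibrium.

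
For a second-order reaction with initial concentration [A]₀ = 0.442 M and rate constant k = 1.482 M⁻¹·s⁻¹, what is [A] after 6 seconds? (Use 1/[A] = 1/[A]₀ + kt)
0.0897 M

1/[A] = 1/[A]₀ + k·t = 1/0.442 + (1.482)·(6) = 2.2624 + 8.8920 = 11.1544
[A] = 1/11.1544 = 0.0897 M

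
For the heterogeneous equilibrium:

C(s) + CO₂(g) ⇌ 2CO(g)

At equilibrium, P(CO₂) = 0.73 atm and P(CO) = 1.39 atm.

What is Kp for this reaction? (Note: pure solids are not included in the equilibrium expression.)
K_p = 2.647

Solid C is excluded.
Kp = P(CO)²/P(CO₂) = (1.39)²/0.73 = 1.932/0.73 = 2.647.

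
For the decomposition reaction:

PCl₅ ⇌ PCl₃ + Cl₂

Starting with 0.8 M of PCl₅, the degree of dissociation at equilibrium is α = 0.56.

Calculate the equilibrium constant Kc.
K_c = 0.5702

x = α·[A]₀ = 0.56 × 0.8 = 0.448 M dissociated.
At eq: [PCl₅] = 0.8 − 0.448 = 0.352 M; [PCl₃] = [Cl₂] = x = 0.448 M.
Kc = [PCl₃][Cl₂]/[PCl₅] = (0.448)²/0.352 = 0.5702.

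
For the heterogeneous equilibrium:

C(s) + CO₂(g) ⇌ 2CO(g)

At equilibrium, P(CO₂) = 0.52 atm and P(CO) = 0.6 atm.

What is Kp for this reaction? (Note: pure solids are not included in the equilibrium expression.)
K_p = 0.692

Solid C is excluded.
Kp = P(CO)²/P(CO₂) = (0.6)²/0.52 = 0.36/0.52 = 0.692.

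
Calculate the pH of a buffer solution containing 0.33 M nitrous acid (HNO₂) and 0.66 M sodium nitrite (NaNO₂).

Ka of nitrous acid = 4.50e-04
pH = 3.65

pKa = -log(4.50e-04) = 3.35. pH = pKa + log([A⁻]/[HA]) = 3.35 + log(0.66/0.33)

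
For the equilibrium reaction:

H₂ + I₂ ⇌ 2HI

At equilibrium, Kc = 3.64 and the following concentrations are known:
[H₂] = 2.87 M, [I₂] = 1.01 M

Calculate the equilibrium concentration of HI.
[HI] = 3.2483 M

Kc = ([HI]^2) / ([H₂] × [I₂]) = 3.64
[HI]^2 = Kc · (reactant terms)/(other product terms) = 3.64 · 2.8987 / 1 = 10.551
[HI] = (10.551)^(1/2) = 3.2483 M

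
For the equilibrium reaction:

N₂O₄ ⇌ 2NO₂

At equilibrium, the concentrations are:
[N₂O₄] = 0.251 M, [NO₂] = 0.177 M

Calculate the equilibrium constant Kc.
K_c = 0.1248

Kc = ([NO₂]^2) / ([N₂O₄])
   = ((0.177)^2) / ((0.251))
   = 0.031329 / 0.251 = 0.1248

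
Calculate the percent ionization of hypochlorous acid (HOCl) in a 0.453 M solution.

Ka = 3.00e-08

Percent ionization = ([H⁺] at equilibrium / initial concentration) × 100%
Percent ionization = 0.0257%

Let x = [H⁺]. Ka = x²/(C - x) ⇒ x² + (3.00e-08)x - (3.00e-08)(0.453) = 0. x = 1.1656e-04. Percent = (1.1656e-04/0.453) × 100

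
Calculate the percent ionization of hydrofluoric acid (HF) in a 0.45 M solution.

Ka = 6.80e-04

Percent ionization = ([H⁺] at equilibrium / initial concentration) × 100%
Percent ionization = 3.81%

Let x = [H⁺]. Ka = x²/(C - x) ⇒ x² + (6.80e-04)x - (6.80e-04)(0.45) = 0. x = 1.7156e-02. Percent = (1.7156e-02/0.45) × 100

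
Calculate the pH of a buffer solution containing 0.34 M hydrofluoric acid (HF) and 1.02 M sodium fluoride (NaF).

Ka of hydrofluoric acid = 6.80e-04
pH = 3.64

pKa = -log(6.80e-04) = 3.17. pH = pKa + log([A⁻]/[HA]) = 3.17 + log(1.02/0.34)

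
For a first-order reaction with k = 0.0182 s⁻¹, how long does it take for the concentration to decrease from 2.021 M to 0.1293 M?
151.06 s

From ln[A] = ln[A]₀ - k·t: t = ln([A]₀/[A])/k = ln(2.021/0.1293)/0.0182 = ln(15.6303)/0.0182 = 2.7492/0.0182 = 151.06 s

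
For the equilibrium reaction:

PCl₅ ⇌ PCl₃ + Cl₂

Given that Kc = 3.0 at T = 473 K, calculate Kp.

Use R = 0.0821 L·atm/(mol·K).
K_p = 116.4999

Δn = (moles gaseous products) − (moles gaseous reactants) = 1
T = 473 K; RT = 0.0821 × 473 = 38.8333
Kp = Kc·(RT)^Δn = 3.0 × (38.8333)^1 = 3.0 × 38.8333 = 116.4999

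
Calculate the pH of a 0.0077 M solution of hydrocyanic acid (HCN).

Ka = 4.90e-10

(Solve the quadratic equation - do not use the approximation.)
pH = 5.71

x² + Ka×x - Ka×C = 0. Using quadratic formula: [H⁺] = 1.9422e-06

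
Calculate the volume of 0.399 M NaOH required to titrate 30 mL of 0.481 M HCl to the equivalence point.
V_{base} = 36.2 mL

At equivalence: moles acid = moles base.
moles HCl = 0.481 M × 0.03 L = 0.01443 mol
V_NaOH = 0.01443 mol ÷ 0.399 M = 0.03617 L = 36.2 mL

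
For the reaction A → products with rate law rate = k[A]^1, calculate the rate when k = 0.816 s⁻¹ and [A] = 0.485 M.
0.3958 M/s

rate = k·[A]^1 = 0.816·(0.485)^1 = 0.816·0.485 = 0.3958 M/s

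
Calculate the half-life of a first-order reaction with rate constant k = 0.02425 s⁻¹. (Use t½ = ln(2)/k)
28.58 s

t½ = ln(2)/k = 0.6931/0.02425 = 28.58 s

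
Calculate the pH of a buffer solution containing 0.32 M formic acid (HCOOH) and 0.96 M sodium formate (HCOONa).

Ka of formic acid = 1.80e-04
pH = 4.22

pKa = -log(1.80e-04) = 3.74. pH = pKa + log([A⁻]/[HA]) = 3.74 + log(0.96/0.32)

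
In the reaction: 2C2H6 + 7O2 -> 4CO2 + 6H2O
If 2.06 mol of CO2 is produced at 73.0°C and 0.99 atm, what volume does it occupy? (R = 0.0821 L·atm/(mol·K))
T = 73.0°C + 273.15 = 346.15 K
V = nRT/P = (2.06 × 0.0821 × 346.15) / 0.99
V = 59.13 L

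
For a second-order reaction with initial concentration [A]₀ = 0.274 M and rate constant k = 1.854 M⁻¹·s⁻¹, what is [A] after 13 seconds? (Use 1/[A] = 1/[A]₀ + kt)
0.0360 M

1/[A] = 1/[A]₀ + k·t = 1/0.274 + (1.854)·(13) = 3.6496 + 24.1020 = 27.7516
[A] = 1/27.7516 = 0.0360 M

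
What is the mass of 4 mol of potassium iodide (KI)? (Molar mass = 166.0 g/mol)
Mass = 4 mol × 166.0 g/mol = 664 g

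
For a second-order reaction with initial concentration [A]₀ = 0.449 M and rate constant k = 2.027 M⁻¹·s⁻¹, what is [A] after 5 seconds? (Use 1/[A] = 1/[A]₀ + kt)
0.0809 M

1/[A] = 1/[A]₀ + k·t = 1/0.449 + (2.027)·(5) = 2.2272 + 10.1350 = 12.3622
[A] = 1/12.3622 = 0.0809 M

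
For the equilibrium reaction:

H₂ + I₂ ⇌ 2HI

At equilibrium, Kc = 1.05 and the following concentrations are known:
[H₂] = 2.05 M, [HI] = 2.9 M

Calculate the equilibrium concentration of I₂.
[I₂] = 3.9071 M

Kc = ([HI]^2) / ([H₂] × [I₂]) = 1.05
[I₂]^1 = (product terms)/(Kc · other reactant terms) = 8.41 / (1.05 · 2.05) = 3.9071
[I₂] = 3.9071 M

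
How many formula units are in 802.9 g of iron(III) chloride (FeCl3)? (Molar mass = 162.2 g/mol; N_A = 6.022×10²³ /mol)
Moles = 802.9 g ÷ 162.2 g/mol = 4.95006 mol
Formula units = 4.95006 mol × 6.022×10²³ /mol = 2.981e+24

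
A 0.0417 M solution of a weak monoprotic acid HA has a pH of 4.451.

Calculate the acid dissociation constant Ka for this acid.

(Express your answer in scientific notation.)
K_a = 3.01e-08

[H⁺] = 10^(−pH) = 10^(−4.451) = 3.540e-05 M. For HA ⇌ H⁺ + A⁻, Ka = x²/(C − x) = (3.540e-05)²/(0.0417 − 3.540e-05) = 3.01e-08.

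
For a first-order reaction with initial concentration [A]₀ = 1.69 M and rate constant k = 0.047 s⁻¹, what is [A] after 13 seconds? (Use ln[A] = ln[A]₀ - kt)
0.9173 M

ln[A] = ln[A]₀ - k·t = ln(1.69) - (0.047)·(13) = 0.5247 - 0.6110 = -0.0863
[A] = e^(-0.0863) = 0.9173 M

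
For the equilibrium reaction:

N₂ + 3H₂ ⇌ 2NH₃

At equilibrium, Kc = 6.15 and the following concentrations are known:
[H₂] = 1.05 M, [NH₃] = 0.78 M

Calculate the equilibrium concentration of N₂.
[N₂] = 0.0855 M

Kc = ([NH₃]^2) / ([N₂] × [H₂]^3) = 6.15
[N₂]^1 = (product terms)/(Kc · other reactant terms) = 0.6084 / (6.15 · 1.1576) = 0.085457
[N₂] = 0.0855 M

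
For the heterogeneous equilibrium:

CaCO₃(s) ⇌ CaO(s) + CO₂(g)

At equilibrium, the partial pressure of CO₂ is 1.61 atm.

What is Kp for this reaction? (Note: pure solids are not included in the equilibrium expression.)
K_p = 1.61

Solids (CaCO₃, CaO) have activity 1 and are excluded.
Kp = P(CO₂) = 1.61.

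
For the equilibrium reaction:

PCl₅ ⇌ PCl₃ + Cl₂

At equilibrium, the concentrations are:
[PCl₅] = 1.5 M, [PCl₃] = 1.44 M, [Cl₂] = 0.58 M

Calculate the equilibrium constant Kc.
K_c = 0.5568

Kc = ([PCl₃] × [Cl₂]) / ([PCl₅])
   = ((1.44)·(0.58)) / ((1.5))
   = 0.8352 / 1.5 = 0.5568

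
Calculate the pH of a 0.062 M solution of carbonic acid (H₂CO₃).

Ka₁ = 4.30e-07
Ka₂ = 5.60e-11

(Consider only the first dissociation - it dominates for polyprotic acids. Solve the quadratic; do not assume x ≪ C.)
pH = 3.79

x² + Ka₁·x − Ka₁·C = 0 with Ka₁ = 4.30e-07, C = 0.062.
x = (−Ka₁ + √(Ka₁² + 4·Ka₁·C))/2 = 1.6306e-04 M, so pH = 3.79.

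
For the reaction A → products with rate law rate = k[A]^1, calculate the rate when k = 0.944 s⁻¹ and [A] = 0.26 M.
0.2454 M/s

rate = k·[A]^1 = 0.944·(0.26)^1 = 0.944·0.26 = 0.2454 M/s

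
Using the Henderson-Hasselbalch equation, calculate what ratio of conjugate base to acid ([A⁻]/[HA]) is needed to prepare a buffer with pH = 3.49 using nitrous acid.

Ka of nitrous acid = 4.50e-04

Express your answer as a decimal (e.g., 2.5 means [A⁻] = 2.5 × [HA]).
[A⁻]/[HA] = 1.391

pKa = −log(4.50e-04) = 3.3468. pH = pKa + log([A⁻]/[HA]). 3.49 = 3.3468 + log(ratio). log(ratio) = 3.49 − 3.3468 = 0.1432. ratio = 10^(0.1432) = 1.391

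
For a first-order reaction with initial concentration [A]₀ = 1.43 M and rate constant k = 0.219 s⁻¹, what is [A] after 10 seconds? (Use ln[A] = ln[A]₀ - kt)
0.1600 M

ln[A] = ln[A]₀ - k·t = ln(1.43) - (0.219)·(10) = 0.3577 - 2.1900 = -1.8323
[A] = e^(-1.8323) = 0.1600 M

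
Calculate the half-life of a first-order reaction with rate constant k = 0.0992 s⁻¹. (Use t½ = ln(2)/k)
6.99 s

t½ = ln(2)/k = 0.6931/0.0992 = 6.99 s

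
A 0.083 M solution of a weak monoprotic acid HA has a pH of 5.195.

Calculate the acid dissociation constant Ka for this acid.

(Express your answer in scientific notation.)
K_a = 4.91e-10

[H⁺] = 10^(−pH) = 10^(−5.195) = 6.383e-06 M. For HA ⇌ H⁺ + A⁻, Ka = x²/(C − x) = (6.383e-06)²/(0.083 − 6.383e-06) = 4.91e-10.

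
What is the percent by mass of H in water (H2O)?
Mass of H in formula = 1.008 × 2 = 2.016 g/mol
Molar mass = 18.02 g/mol
% H = (2.016/18.02) × 100% = 11.19%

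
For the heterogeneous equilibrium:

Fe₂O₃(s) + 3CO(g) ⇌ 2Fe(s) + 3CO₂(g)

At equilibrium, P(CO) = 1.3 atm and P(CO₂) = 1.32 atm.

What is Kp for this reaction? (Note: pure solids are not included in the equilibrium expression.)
K_p = 1.047

Solids (Fe₂O₃, Fe) are excluded.
Kp = P(CO₂)³/P(CO)³ = (1.32)³/(1.3)³ = 2.3/2.197 = 1.047.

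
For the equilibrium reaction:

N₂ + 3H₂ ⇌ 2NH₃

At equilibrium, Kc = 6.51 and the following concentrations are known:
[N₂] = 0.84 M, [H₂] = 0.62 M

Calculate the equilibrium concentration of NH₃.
[NH₃] = 1.1416 M

Kc = ([NH₃]^2) / ([N₂] × [H₂]^3) = 6.51
[NH₃]^2 = Kc · (reactant terms)/(other product terms) = 6.51 · 0.2002 / 1 = 1.3033
[NH₃] = (1.3033)^(1/2) = 1.1416 M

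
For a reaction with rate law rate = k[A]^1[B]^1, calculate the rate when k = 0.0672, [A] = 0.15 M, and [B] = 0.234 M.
0.002359 M/s

rate = k·[A]^1·[B]^1 = 0.0672·(0.15)^1·(0.234)^1 = 0.0672·0.15·0.234 = 0.002359 M/s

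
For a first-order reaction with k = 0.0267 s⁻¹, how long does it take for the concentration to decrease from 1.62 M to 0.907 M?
21.72 s

From ln[A] = ln[A]₀ - k·t: t = ln([A]₀/[A])/k = ln(1.62/0.907)/0.0267 = ln(1.7861)/0.0267 = 0.5800/0.0267 = 21.72 s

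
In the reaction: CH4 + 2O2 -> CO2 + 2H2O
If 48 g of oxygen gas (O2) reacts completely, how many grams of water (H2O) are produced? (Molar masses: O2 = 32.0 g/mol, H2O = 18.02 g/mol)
Moles of O2 = 48 g ÷ 32.0 g/mol = 1.5 mol
Mole ratio: 2 mol H2O / 2 mol O2
Moles of H2O = 1.5 × (2/2) = 1.5 mol
Mass of H2O = 1.5 mol × 18.02 g/mol = 27.03 g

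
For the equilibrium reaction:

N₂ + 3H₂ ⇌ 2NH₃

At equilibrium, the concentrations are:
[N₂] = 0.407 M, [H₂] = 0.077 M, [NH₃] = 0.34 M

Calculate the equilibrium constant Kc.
K_c = 6.22e+02

Kc = ([NH₃]^2) / ([N₂] × [H₂]^3)
   = ((0.34)^2) / ((0.407)·(0.077)^3)
   = 0.1156 / 0.00018581 = 6.22e+02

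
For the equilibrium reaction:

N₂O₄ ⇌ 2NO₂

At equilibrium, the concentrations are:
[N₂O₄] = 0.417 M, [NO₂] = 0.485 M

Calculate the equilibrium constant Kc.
K_c = 0.5641

Kc = ([NO₂]^2) / ([N₂O₄])
   = ((0.485)^2) / ((0.417))
   = 0.23522 / 0.417 = 0.5641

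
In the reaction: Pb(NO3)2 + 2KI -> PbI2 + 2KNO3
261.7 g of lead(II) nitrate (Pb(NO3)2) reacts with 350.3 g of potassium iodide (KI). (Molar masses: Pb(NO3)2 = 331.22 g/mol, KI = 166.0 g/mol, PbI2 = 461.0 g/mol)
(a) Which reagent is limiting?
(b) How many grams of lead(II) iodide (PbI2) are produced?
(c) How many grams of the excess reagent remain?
(a) Pb(NO3)2, (b) 364.2 g, (c) 87.98 g

Moles of Pb(NO3)2 = 261.7 g ÷ 331.22 g/mol = 0.790109 mol
Moles of KI = 350.3 g ÷ 166.0 g/mol = 2.11024 mol
Moles ÷ coefficient: Pb(NO3)2: 0.790109/1 = 0.7901, KI: 2.11024/2 = 1.055
(a) Pb(NO3)2 has the smaller value, so Pb(NO3)2 is the limiting reagent.
(b) Moles of PbI2 = 0.790109 mol Pb(NO3)2 × (1/1) = 0.790109 mol; mass = 0.790109 mol × 461.0 g/mol = 364.2 g
(c) KI consumed = 0.790109 × (2/1) = 1.58022 mol; remaining = 2.11024 − 1.58022 = 0.530022 mol; mass = 0.530022 mol × 166.0 g/mol = 87.98 g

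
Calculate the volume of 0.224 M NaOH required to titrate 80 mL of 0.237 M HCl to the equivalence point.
V_{base} = 84.6 mL

At equivalence: moles acid = moles base.
moles HCl = 0.237 M × 0.08 L = 0.01896 mol
V_NaOH = 0.01896 mol ÷ 0.224 M = 0.08464 L = 84.6 mL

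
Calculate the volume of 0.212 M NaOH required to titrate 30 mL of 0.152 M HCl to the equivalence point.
V_{base} = 21.5 mL

At equivalence: moles acid = moles base.
moles HCl = 0.152 M × 0.03 L = 0.00456 mol
V_NaOH = 0.00456 mol ÷ 0.212 M = 0.02151 L = 21.5 mL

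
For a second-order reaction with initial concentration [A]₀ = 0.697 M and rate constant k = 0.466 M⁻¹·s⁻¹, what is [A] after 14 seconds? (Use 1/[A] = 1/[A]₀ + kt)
0.1256 M

1/[A] = 1/[A]₀ + k·t = 1/0.697 + (0.466)·(14) = 1.4347 + 6.5240 = 7.9587
[A] = 1/7.9587 = 0.1256 M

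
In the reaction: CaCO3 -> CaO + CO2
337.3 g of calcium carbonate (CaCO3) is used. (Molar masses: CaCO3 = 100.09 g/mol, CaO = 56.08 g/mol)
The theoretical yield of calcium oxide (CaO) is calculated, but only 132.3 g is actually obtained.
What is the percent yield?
Moles of CaCO3 = 337.3 g ÷ 100.09 g/mol = 3.36997 mol
Mole ratio: 1 mol CaO / 1 mol CaCO3
Moles of CaO = 3.36997 × (1/1) = 3.36997 mol
Theoretical yield = 3.36997 mol × 56.08 g/mol = 188.99 g
Actual yield = 132.3 g
Percent yield = (132.3 / 188.99) × 100% = 70.0%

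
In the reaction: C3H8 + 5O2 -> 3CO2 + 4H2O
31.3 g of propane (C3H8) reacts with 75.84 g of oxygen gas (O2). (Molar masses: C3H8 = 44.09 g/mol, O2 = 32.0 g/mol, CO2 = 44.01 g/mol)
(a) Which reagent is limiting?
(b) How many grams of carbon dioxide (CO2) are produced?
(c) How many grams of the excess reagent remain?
(a) O2, (b) 62.58 g, (c) 10.4 g

Moles of C3H8 = 31.3 g ÷ 44.09 g/mol = 0.709912 mol
Moles of O2 = 75.84 g ÷ 32.0 g/mol = 2.37 mol
Moles ÷ coefficient: C3H8: 0.709912/1 = 0.7099, O2: 2.37/5 = 0.474
(a) O2 has the smaller value, so O2 is the limiting reagent.
(b) Moles of CO2 = 2.37 mol O2 × (3/5) = 1.422 mol; mass = 1.422 mol × 44.01 g/mol = 62.58 g
(c) C3H8 consumed = 2.37 × (1/5) = 0.474 mol; remaining = 0.709912 − 0.474 = 0.235912 mol; mass = 0.235912 mol × 44.09 g/mol = 10.4 g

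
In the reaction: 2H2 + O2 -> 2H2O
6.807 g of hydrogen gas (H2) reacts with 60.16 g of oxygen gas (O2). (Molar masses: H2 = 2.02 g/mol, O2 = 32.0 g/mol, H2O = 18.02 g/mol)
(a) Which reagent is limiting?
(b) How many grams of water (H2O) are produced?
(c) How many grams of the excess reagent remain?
(a) H2, (b) 60.72 g, (c) 6.243 g

Moles of H2 = 6.807 g ÷ 2.02 g/mol = 3.3698 mol
Moles of O2 = 60.16 g ÷ 32.0 g/mol = 1.88 mol
Moles ÷ coefficient: H2: 3.3698/2 = 1.685, O2: 1.88/1 = 1.88
(a) H2 has the smaller value, so H2 is the limiting reagent.
(b) Moles of H2O = 3.3698 mol H2 × (2/2) = 3.3698 mol; mass = 3.3698 mol × 18.02 g/mol = 60.72 g
(c) O2 consumed = 3.3698 × (1/2) = 1.6849 mol; remaining = 1.88 − 1.6849 = 0.195099 mol; mass = 0.195099 mol × 32.0 g/mol = 6.243 g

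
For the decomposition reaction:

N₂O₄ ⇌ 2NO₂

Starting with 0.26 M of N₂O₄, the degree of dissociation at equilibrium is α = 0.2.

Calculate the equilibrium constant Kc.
K_c = 0.0520

x = α·[A]₀ = 0.2 × 0.26 = 0.052 M dissociated.
At eq: [N₂O₄] = 0.26 − 0.052 = 0.208 M; [NO₂] = 2x = 0.104 M.
Kc = [NO₂]²/[N₂O₄] = (0.104)²/0.208 = 0.052.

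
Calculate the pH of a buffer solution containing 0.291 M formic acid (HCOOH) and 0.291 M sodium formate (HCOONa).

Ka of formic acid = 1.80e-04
pH = 3.74

pKa = -log(1.80e-04) = 3.74. pH = pKa + log([A⁻]/[HA]) = 3.74 + log(0.291/0.291)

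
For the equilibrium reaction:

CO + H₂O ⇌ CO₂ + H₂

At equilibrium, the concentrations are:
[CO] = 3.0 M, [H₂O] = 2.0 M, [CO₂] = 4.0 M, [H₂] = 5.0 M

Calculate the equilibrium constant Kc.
K_c = 3.3333

Kc = ([CO₂] × [H₂]) / ([CO] × [H₂O])
   = ((4.0)·(5.0)) / ((3.0)·(2.0))
   = 20 / 6 = 3.3333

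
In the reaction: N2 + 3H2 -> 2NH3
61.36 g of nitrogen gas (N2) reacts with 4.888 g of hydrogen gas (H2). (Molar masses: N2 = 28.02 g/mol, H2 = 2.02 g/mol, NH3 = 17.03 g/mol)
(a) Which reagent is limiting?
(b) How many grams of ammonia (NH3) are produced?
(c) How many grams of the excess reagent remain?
(a) H2, (b) 27.47 g, (c) 38.76 g

Moles of N2 = 61.36 g ÷ 28.02 g/mol = 2.18986 mol
Moles of H2 = 4.888 g ÷ 2.02 g/mol = 2.4198 mol
Moles ÷ coefficient: N2: 2.18986/1 = 2.19, H2: 2.4198/3 = 0.8066
(a) H2 has the smaller value, so H2 is the limiting reagent.
(b) Moles of NH3 = 2.4198 mol H2 × (2/3) = 1.6132 mol; mass = 1.6132 mol × 17.03 g/mol = 27.47 g
(c) N2 consumed = 2.4198 × (1/3) = 0.806601 mol; remaining = 2.18986 − 0.806601 = 1.38326 mol; mass = 1.38326 mol × 28.02 g/mol = 38.76 g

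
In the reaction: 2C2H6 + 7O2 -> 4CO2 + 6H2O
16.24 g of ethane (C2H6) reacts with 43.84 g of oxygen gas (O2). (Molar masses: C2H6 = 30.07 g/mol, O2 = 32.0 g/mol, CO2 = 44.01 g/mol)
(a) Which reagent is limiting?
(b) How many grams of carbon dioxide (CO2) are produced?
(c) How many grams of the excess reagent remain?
(a) O2, (b) 34.45 g, (c) 4.47 g

Moles of C2H6 = 16.24 g ÷ 30.07 g/mol = 0.540073 mol
Moles of O2 = 43.84 g ÷ 32.0 g/mol = 1.37 mol
Moles ÷ coefficient: C2H6: 0.540073/2 = 0.27, O2: 1.37/7 = 0.1957
(a) O2 has the smaller value, so O2 is the limiting reagent.
(b) Moles of CO2 = 1.37 mol O2 × (4/7) = 0.782857 mol; mass = 0.782857 mol × 44.01 g/mol = 34.45 g
(c) C2H6 consumed = 1.37 × (2/7) = 0.391429 mol; remaining = 0.540073 − 0.391429 = 0.148645 mol; mass = 0.148645 mol × 30.07 g/mol = 4.47 g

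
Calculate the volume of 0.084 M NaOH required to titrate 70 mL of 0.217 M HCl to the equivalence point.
V_{base} = 180.8 mL

At equivalence: moles acid = moles base.
moles HCl = 0.217 M × 0.07 L = 0.01519 mol
V_NaOH = 0.01519 mol ÷ 0.084 M = 0.1808 L = 180.8 mL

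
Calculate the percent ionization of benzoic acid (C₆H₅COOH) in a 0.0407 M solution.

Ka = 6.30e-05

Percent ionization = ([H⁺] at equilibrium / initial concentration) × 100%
Percent ionization = 3.86%

Let x = [H⁺]. Ka = x²/(C - x) ⇒ x² + (6.30e-05)x - (6.30e-05)(0.0407) = 0. x = 1.5701e-03. Percent = (1.5701e-03/0.0407) × 100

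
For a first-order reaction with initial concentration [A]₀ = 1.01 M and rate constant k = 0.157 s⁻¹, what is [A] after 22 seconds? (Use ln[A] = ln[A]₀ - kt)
0.0319 M

ln[A] = ln[A]₀ - k·t = ln(1.01) - (0.157)·(22) = 0.0100 - 3.4540 = -3.4440
[A] = e^(-3.4440) = 0.0319 M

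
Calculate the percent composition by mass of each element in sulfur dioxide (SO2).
S: 50.05%, O: 49.95%

Molar mass of SO2 = 64.07 g/mol
% S = (1 × 32.07) / 64.07 × 100% = 32.07 / 64.07 × 100% = 50.05%
% O = (2 × 16.0) / 64.07 × 100% = 32 / 64.07 × 100% = 49.95%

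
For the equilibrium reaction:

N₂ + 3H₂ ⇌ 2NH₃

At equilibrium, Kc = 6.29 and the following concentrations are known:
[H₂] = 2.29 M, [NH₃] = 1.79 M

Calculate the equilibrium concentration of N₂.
[N₂] = 0.0424 M

Kc = ([NH₃]^2) / ([N₂] × [H₂]^3) = 6.29
[N₂]^1 = (product terms)/(Kc · other reactant terms) = 3.2041 / (6.29 · 12.009) = 0.042418
[N₂] = 0.0424 M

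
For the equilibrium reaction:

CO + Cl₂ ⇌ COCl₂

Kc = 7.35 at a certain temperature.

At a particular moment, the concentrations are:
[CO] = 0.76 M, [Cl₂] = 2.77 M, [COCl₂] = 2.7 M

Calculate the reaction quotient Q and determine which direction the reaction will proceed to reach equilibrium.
Q = 1.283, Q < K, reaction proceeds forward (toward products)

Q = ([COCl₂]) / ([CO] × [Cl₂])
  = ((2.7)) / ((0.76)·(2.77)) = 2.7/2.1052 = 1.283
Since Q = 1.283 < Kc = 7.35, the reaction proceeds forward (toward products) to reach equilibrium.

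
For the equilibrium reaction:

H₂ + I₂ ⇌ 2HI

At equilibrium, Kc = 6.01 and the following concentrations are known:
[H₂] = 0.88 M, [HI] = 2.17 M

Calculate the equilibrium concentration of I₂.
[I₂] = 0.8904 M

Kc = ([HI]^2) / ([H₂] × [I₂]) = 6.01
[I₂]^1 = (product terms)/(Kc · other reactant terms) = 4.7089 / (6.01 · 0.88) = 0.89035
[I₂] = 0.8904 M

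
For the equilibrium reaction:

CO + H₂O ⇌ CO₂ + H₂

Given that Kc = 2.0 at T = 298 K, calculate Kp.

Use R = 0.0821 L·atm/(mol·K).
K_p = 2.0000

Δn = (moles gaseous products) − (moles gaseous reactants) = 0
T = 298 K; RT = 0.0821 × 298 = 24.4658
Kp = Kc·(RT)^Δn = 2.0 × (24.4658)^0 = 2.0 × 1 = 2.0000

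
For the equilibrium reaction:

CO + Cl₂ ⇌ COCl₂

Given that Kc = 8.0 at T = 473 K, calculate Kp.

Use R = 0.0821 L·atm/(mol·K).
K_p = 0.2060

Δn = (moles gaseous products) − (moles gaseous reactants) = -1
T = 473 K; RT = 0.0821 × 473 = 38.8333
Kp = Kc·(RT)^Δn = 8.0 × (38.8333)^-1 = 8.0 × 0.0257511 = 0.2060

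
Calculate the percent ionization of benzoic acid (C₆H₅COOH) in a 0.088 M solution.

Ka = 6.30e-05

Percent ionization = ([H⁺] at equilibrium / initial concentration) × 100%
Percent ionization = 2.64%

Let x = [H⁺]. Ka = x²/(C - x) ⇒ x² + (6.30e-05)x - (6.30e-05)(0.088) = 0. x = 2.3233e-03. Percent = (2.3233e-03/0.088) × 100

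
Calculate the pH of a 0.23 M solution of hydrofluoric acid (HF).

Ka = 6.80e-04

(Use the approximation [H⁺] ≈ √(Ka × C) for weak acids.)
pH = 1.90

[H⁺] = √(Ka × C) = √(6.80e-04 × 0.23) = 1.2506e-02. pH = -log(1.2506e-02)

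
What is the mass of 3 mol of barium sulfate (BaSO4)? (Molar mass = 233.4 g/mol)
Mass = 3 mol × 233.4 g/mol = 700.2 g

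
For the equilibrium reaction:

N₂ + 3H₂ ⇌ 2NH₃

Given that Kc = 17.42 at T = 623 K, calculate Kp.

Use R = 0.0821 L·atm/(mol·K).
K_p = 0.0067

Δn = (moles gaseous products) − (moles gaseous reactants) = -2
T = 623 K; RT = 0.0821 × 623 = 51.1483
Kp = Kc·(RT)^Δn = 17.42 × (51.1483)^-2 = 17.42 × 0.000382241 = 0.0067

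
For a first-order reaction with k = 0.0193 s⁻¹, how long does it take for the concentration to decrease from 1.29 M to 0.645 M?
35.91 s

From ln[A] = ln[A]₀ - k·t: t = ln([A]₀/[A])/k = ln(1.29/0.645)/0.0193 = ln(2.0000)/0.0193 = 0.6931/0.0193 = 35.91 s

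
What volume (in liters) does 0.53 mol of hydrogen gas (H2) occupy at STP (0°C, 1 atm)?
At STP, 1 mol of gas occupies 22.4 L
Volume = 0.53 mol × 22.4 L/mol = 11.87 L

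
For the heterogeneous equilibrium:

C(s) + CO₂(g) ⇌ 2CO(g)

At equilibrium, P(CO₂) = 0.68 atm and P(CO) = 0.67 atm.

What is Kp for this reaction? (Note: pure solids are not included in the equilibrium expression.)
K_p = 0.660

Solid C is excluded.
Kp = P(CO)²/P(CO₂) = (0.67)²/0.68 = 0.4489/0.68 = 0.660.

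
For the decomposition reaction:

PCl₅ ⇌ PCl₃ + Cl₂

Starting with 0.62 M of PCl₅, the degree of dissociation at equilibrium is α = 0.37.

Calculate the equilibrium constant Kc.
K_c = 0.1347

x = α·[A]₀ = 0.37 × 0.62 = 0.2294 M dissociated.
At eq: [PCl₅] = 0.62 − 0.2294 = 0.3906 M; [PCl₃] = [Cl₂] = x = 0.2294 M.
Kc = [PCl₃][Cl₂]/[PCl₅] = (0.2294)²/0.3906 = 0.1347.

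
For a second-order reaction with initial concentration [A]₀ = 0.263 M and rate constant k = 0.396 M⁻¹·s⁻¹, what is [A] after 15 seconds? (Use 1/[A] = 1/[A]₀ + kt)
0.1026 M

1/[A] = 1/[A]₀ + k·t = 1/0.263 + (0.396)·(15) = 3.8023 + 5.9400 = 9.7423
[A] = 1/9.7423 = 0.1026 M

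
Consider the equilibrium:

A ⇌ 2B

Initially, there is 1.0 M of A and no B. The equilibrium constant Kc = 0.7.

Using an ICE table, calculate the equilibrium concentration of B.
[B] = 0.680 M

ICE: [A] = 1.0 − x, [B] = 2x.
Kc = (2x)²/(1.0 − x) = 0.7 ⇒ 4x² + 0.7x − 0.7 = 0.
x = (−0.7 + √(0.7² + 4·4·0.7))/(2·4) = (−0.7 + √11.69)/8 = 0.33988.
[B] = 2x = 0.680 M.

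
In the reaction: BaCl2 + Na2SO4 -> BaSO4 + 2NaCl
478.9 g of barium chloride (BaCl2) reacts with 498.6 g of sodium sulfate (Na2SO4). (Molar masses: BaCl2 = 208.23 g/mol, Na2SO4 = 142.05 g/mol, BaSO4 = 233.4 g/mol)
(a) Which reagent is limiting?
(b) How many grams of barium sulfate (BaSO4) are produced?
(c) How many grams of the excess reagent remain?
(a) BaCl2, (b) 536.8 g, (c) 171.9 g

Moles of BaCl2 = 478.9 g ÷ 208.23 g/mol = 2.29986 mol
Moles of Na2SO4 = 498.6 g ÷ 142.05 g/mol = 3.51003 mol
Moles ÷ coefficient: BaCl2: 2.29986/1 = 2.3, Na2SO4: 3.51003/1 = 3.51
(a) BaCl2 has the smaller value, so BaCl2 is the limiting reagent.
(b) Moles of BaSO4 = 2.29986 mol BaCl2 × (1/1) = 2.29986 mol; mass = 2.29986 mol × 233.4 g/mol = 536.8 g
(c) Na2SO4 consumed = 2.29986 × (1/1) = 2.29986 mol; remaining = 3.51003 − 2.29986 = 1.21017 mol; mass = 1.21017 mol × 142.05 g/mol = 171.9 g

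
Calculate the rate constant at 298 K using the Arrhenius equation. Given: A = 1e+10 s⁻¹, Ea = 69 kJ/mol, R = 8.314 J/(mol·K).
8.03e-03 s⁻¹

k = A·exp(-Ea/(R·T)) = 1e+10·exp(-69000/(8.314·298)) = 1e+10·exp(-27.8498) = 1e+10·8.0346e-13 = 8.03e-03 s⁻¹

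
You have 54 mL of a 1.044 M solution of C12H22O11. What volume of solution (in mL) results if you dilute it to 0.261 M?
Using M₁V₁ = M₂V₂:
1.044 × 54 = 0.261 × V₂
V₂ = (1.044 × 54) / 0.261 = 216 mL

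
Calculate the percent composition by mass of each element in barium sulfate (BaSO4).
Ba: 58.84%, S: 13.74%, O: 27.42%

Molar mass of BaSO4 = 233.4 g/mol
% Ba = (1 × 137.33) / 233.4 × 100% = 137.33 / 233.4 × 100% = 58.84%
% S = (1 × 32.07) / 233.4 × 100% = 32.07 / 233.4 × 100% = 13.74%
% O = (4 × 16.0) / 233.4 × 100% = 64 / 233.4 × 100% = 27.42%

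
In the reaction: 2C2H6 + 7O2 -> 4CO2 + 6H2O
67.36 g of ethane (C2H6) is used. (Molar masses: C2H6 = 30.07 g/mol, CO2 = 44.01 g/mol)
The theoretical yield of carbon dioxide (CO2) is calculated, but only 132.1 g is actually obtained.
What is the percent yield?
Moles of C2H6 = 67.36 g ÷ 30.07 g/mol = 2.24011 mol
Mole ratio: 4 mol CO2 / 2 mol C2H6
Moles of CO2 = 2.24011 × (4/2) = 4.48021 mol
Theoretical yield = 4.48021 mol × 44.01 g/mol = 197.17 g
Actual yield = 132.1 g
Percent yield = (132.1 / 197.17) × 100% = 67.0%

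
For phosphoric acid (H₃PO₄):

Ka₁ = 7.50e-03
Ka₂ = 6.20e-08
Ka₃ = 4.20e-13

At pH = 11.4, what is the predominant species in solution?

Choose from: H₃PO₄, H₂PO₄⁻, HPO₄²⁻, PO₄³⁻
HPO₄²⁻

pKa1 = 2.12, pKa2 = 7.21, pKa3 = 12.38. Each pKa is the crossover between adjacent species; pH = 11.4 lies in the region where HPO₄²⁻ predominates.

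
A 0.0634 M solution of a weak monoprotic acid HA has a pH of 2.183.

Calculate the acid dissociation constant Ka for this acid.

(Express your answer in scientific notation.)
K_a = 7.57e-04

[H⁺] = 10^(−pH) = 10^(−2.183) = 6.561e-03 M. For HA ⇌ H⁺ + A⁻, Ka = x²/(C − x) = (6.561e-03)²/(0.0634 − 6.561e-03) = 7.57e-04.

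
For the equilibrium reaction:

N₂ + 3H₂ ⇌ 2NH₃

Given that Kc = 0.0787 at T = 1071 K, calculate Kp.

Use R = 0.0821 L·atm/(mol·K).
K_p = 1.02e-05

Δn = (moles gaseous products) − (moles gaseous reactants) = -2
T = 1071 K; RT = 0.0821 × 1071 = 87.9291
Kp = Kc·(RT)^Δn = 0.0787 × (87.9291)^-2 = 0.0787 × 0.000129341 = 1.02e-05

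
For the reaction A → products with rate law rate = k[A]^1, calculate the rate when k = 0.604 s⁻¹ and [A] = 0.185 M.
0.1117 M/s

rate = k·[A]^1 = 0.604·(0.185)^1 = 0.604·0.185 = 0.1117 M/s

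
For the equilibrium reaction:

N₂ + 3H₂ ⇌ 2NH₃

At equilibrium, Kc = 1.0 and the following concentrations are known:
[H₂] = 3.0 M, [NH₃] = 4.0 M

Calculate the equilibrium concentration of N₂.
[N₂] = 0.5926 M

Kc = ([NH₃]^2) / ([N₂] × [H₂]^3) = 1.0
[N₂]^1 = (product terms)/(Kc · other reactant terms) = 16 / (1.0 · 27) = 0.59259
[N₂] = 0.5926 M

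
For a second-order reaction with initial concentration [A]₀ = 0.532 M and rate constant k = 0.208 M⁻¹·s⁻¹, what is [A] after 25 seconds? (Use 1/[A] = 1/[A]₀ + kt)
0.1412 M

1/[A] = 1/[A]₀ + k·t = 1/0.532 + (0.208)·(25) = 1.8797 + 5.2000 = 7.0797
[A] = 1/7.0797 = 0.1412 M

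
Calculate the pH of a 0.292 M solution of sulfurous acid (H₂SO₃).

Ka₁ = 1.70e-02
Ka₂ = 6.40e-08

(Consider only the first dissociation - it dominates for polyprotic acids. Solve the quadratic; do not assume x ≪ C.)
pH = 1.20

x² + Ka₁·x − Ka₁·C = 0 with Ka₁ = 1.70e-02, C = 0.292.
x = (−Ka₁ + √(Ka₁² + 4·Ka₁·C))/2 = 6.2467e-02 M, so pH = 1.20.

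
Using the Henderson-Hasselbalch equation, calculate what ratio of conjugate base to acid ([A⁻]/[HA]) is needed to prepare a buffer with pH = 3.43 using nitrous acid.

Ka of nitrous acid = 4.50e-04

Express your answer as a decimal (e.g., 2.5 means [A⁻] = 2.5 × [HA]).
[A⁻]/[HA] = 1.211

pKa = −log(4.50e-04) = 3.3468. pH = pKa + log([A⁻]/[HA]). 3.43 = 3.3468 + log(ratio). log(ratio) = 3.43 − 3.3468 = 0.0832. ratio = 10^(0.0832) = 1.211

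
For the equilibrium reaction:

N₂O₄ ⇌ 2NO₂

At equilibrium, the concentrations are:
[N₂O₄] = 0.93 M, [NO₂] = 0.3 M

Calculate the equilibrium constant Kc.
K_c = 0.0968

Kc = ([NO₂]^2) / ([N₂O₄])
   = ((0.3)^2) / ((0.93))
   = 0.09 / 0.93 = 0.0968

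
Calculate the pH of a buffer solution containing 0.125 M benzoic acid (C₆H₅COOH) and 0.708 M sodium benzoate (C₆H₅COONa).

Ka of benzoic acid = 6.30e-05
pH = 4.95

pKa = -log(6.30e-05) = 4.20. pH = pKa + log([A⁻]/[HA]) = 4.20 + log(0.708/0.125)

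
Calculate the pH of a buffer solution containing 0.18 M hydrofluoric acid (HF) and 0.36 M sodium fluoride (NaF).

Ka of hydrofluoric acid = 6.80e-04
pH = 3.47

pKa = -log(6.80e-04) = 3.17. pH = pKa + log([A⁻]/[HA]) = 3.17 + log(0.36/0.18)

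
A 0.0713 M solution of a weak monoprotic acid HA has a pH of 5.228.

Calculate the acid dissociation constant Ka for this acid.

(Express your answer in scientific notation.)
K_a = 4.91e-10

[H⁺] = 10^(−pH) = 10^(−5.228) = 5.916e-06 M. For HA ⇌ H⁺ + A⁻, Ka = x²/(C − x) = (5.916e-06)²/(0.0713 − 5.916e-06) = 4.91e-10.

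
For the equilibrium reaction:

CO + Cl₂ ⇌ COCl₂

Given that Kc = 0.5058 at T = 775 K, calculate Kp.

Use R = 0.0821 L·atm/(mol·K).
K_p = 0.0079

Δn = (moles gaseous products) − (moles gaseous reactants) = -1
T = 775 K; RT = 0.0821 × 775 = 63.6275
Kp = Kc·(RT)^Δn = 0.5058 × (63.6275)^-1 = 0.5058 × 0.0157165 = 0.0079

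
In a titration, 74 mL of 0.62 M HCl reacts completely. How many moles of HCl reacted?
Moles = Molarity × Volume (L)
Moles = 0.62 M × 0.074 L = 0.04588 mol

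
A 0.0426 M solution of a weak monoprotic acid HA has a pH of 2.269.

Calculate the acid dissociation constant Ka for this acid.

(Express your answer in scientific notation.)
K_a = 7.78e-04

[H⁺] = 10^(−pH) = 10^(−2.269) = 5.383e-03 M. For HA ⇌ H⁺ + A⁻, Ka = x²/(C − x) = (5.383e-03)²/(0.0426 − 5.383e-03) = 7.78e-04.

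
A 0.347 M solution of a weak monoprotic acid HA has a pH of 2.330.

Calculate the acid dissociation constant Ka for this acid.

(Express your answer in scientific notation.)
K_a = 6.39e-05

[H⁺] = 10^(−pH) = 10^(−2.330) = 4.677e-03 M. For HA ⇌ H⁺ + A⁻, Ka = x²/(C − x) = (4.677e-03)²/(0.347 − 4.677e-03) = 6.39e-05.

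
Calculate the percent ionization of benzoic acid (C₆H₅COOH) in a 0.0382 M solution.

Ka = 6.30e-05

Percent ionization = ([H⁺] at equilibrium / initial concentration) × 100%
Percent ionization = 3.98%

Let x = [H⁺]. Ka = x²/(C - x) ⇒ x² + (6.30e-05)x - (6.30e-05)(0.0382) = 0. x = 1.5201e-03. Percent = (1.5201e-03/0.0382) × 100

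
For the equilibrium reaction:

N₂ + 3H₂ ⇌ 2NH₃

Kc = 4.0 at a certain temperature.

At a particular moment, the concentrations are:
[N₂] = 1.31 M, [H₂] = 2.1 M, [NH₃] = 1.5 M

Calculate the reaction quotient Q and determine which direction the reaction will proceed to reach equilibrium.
Q = 0.185, Q < K, reaction proceeds forward (toward products)

Q = ([NH₃]^2) / ([N₂] × [H₂]^3)
  = ((1.5)^2) / ((1.31)·(2.1)^3) = 2.25/12.132 = 0.1855
Since Q = 0.1855 < Kc = 4.0, the reaction proceeds forward (toward products) to reach equilibrium.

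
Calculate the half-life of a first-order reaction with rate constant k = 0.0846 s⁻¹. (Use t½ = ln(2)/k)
8.19 s

t½ = ln(2)/k = 0.6931/0.0846 = 8.19 s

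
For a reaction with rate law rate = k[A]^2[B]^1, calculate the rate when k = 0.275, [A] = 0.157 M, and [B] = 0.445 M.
0.003016 M/s

rate = k·[A]^2·[B]^1 = 0.275·(0.157)^2·(0.445)^1 = 0.275·0.024649·0.445 = 0.003016 M/s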